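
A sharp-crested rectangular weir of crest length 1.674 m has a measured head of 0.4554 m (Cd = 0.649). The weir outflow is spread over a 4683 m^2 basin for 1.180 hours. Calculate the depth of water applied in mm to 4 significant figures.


Approach: apply the rectangular weir equation with a volume-to-depth conversion, Q = (2/3)*Cd*L*sqrt(2g)*H^1.5; d = Q*t/A * 1000.
Step 1 — weir discharge:
  Q = (2/3)*0.649*1.674*sqrt(2*9.81)*0.4554^1.5 = 0.985934 m^3/s
Step 2 — volume: V = 0.985934 * 1.180*3600 = 4188.25 m^3
Step 3 — depth: d = V/A * 1000 = 4188.25/4683 * 1000 = 894.4 mm
Therefore the depth of water applied = 894.4 mm.


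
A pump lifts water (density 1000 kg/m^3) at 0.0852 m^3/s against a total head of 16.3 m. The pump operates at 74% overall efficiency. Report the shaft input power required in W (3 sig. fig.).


Approach: apply hydraulic power then efficiency conversion, P = rho*g*Q*H; P_in = P/eta.
Step 1 — hydraulic power (P = rho*g*Q*H):
  P = 1000 * 9.81 * 0.0852 * 16.3 = 13624 W
Step 2 — input power: P_in = P/eta = 13624 / 0.74 = 18400 W
Therefore the shaft input power required = 18400 W.


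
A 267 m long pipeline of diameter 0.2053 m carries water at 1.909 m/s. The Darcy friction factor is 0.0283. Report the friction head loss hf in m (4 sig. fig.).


Approach: apply the Darcy-Weisbach equation, hf = f*(L/D)*(v^2/(2g)).
hf = 0.0283 * (267/0.2053) * (1.909^2 / (2*9.81))
hf = 6.836 m
Therefore the friction head loss hf = 6.836 m.


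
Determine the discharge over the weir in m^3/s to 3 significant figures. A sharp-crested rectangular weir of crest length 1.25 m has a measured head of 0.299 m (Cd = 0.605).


Approach: apply the rectangular weir equation, Q = (2/3)*Cd*L*sqrt(2g)*H^1.5.
Q = (2/3)*0.605*1.25*sqrt(2*9.81)*0.299^1.5 = 0.365 m^3/s
Therefore the discharge over the weir = 0.365 m^3/s.


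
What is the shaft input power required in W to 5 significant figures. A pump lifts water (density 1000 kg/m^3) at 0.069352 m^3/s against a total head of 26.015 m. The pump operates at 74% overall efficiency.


Approach: apply hydraulic power then efficiency conversion, P = rho*g*Q*H; P_in = P/eta.
Step 1 — hydraulic power (P = rho*g*Q*H):
  P = 1000 * 9.81 * 0.069352 * 26.015 = 17699.13 W
Step 2 — input power: P_in = P/eta = 17699.13 / 0.74 = 23918 W
Therefore the shaft input power required = 23918 W.


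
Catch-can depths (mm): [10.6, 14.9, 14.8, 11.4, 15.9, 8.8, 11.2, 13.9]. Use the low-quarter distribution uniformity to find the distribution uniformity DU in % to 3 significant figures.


Approach: apply the low-quarter distribution uniformity, DU = (mean of lowest quarter of readings / overall mean)*100.
sorted lowest 2 of 8: [8.8, 10.6] -> mean = 9.7000 mm
overall mean = 12.688 mm
DU = (9.7000/12.688)*100 = 76.5 %
Therefore the distribution uniformity DU = 76.5 %.


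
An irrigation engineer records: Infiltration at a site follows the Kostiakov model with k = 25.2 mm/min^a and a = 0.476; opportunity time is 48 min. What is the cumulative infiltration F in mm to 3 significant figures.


Approach: apply the Kostiakov infiltration equation, F = k*t^a.
F = 25.2 * 48^0.476 = 159 mm
Therefore the cumulative infiltration F = 159 mm.


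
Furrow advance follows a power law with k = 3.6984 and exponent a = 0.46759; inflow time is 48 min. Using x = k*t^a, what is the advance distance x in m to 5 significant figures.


x = 3.6984 * 48^0.46759 = 22.602 m
Therefore the advance distance x = 22.602 m.


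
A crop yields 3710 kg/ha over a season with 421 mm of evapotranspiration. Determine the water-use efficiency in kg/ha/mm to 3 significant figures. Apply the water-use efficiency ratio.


Approach: apply the water-use efficiency ratio, WUE = yield/ET.
WUE = 3710 / 421 = 8.81 kg/ha/mm
Therefore the water-use efficiency = 8.81 kg/ha/mm.


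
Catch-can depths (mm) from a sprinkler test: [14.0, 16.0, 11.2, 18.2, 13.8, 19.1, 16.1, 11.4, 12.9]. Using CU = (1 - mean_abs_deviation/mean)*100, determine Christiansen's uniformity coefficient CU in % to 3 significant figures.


mean = 14.744 mm
mean |d_i - mean| = 2.3160 mm
CU = (1 - 2.3160/14.744)*100 = 84.3 %
Therefore Christiansen's uniformity coefficient CU = 84.3 %.


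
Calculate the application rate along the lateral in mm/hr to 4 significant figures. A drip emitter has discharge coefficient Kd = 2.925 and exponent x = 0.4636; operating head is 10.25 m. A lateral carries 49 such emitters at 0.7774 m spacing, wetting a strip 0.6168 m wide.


Approach: apply the emitter equation with a lateral mass balance, q = Kd*h^x; Q = n*q; rate = Q/(n*spacing*width).
Step 1 — single emitter flow (q = Kd*h^x):
  q = 2.925 * 10.25^0.4636 = 8.60394 L/hr
Step 2 — total lateral flow: Q = 49 * 8.60394 = 421.593 L/hr
Step 3 — wetted area: A = 49 * 0.7774 * 0.6168 = 23.4955 m^2
Step 4 — application rate: Q/A = 421.593/23.4955 = 17.94 mm/hr
Therefore the application rate along the lateral = 17.94 mm/hr.


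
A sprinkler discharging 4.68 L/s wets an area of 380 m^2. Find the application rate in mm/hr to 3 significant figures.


Approach: apply the application rate relation, rate = (Q/A)*3600.
rate = (4.68 / 380) * 3600 = 44.3 mm/hr
Therefore the application rate = 44.3 mm/hr.


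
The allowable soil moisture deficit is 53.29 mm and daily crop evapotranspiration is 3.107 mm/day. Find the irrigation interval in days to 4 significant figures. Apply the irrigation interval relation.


Approach: apply the irrigation interval relation, interval = SMD / ETc.
interval = 53.29 / 3.107 = 17.15 days
Therefore the irrigation interval = 17.15 days.


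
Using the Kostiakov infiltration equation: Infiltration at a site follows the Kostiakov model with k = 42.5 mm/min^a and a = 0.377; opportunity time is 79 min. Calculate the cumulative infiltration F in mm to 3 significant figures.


Approach: apply the Kostiakov infiltration equation, F = k*t^a.
F = 42.5 * 79^0.377 = 221 mm
Therefore the cumulative infiltration F = 221 mm.


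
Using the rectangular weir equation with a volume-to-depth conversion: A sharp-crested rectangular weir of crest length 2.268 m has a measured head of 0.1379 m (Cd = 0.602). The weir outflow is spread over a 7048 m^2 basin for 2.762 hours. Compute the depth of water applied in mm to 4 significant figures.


Approach: apply the rectangular weir equation with a volume-to-depth conversion, Q = (2/3)*Cd*L*sqrt(2g)*H^1.5; d = Q*t/A * 1000.
Step 1 — weir discharge:
  Q = (2/3)*0.602*2.268*sqrt(2*9.81)*0.1379^1.5 = 0.206464 m^3/s
Step 2 — volume: V = 0.206464 * 2.762*3600 = 2052.91 m^3
Step 3 — depth: d = V/A * 1000 = 2052.91/7048 * 1000 = 291.3 mm
Therefore the depth of water applied = 291.3 mm.


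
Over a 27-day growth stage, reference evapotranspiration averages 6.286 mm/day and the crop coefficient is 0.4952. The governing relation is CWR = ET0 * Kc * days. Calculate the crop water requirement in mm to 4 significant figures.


CWR = 6.286 * 0.4952 * 27 = 84.05 mm
Therefore the crop water requirement = 84.05 mm.


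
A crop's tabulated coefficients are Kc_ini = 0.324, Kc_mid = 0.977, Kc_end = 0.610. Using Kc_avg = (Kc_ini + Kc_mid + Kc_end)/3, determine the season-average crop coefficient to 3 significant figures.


Kc_avg = (0.324 + 0.977 + 0.610)/3 = 0.637
Therefore the season-average crop coefficient = 0.637.


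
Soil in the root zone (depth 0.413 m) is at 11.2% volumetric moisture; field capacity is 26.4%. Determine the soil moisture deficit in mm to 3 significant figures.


Approach: apply the soil moisture deficit relation, SMD = (FC - theta)/100 * depth * 1000.
SMD = (26.4 - 11.2)/100 * 0.413 * 1000 = 62.8 mm
Therefore the soil moisture deficit = 62.8 mm.


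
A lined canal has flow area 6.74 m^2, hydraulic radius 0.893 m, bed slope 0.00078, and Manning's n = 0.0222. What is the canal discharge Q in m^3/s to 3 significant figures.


Approach: apply Manning's equation, Q = (1/n)*A*R^(2/3)*S^(1/2).
Q = (1/0.0222) * 6.74 * 0.893^(2/3) * 0.00078^(1/2) = 7.86 m^3/s
Therefore the canal discharge Q = 7.86 m^3/s.


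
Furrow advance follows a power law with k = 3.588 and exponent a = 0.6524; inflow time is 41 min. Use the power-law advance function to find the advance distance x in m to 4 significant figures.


Approach: apply the power-law advance function, x = k*t^a.
x = 3.588 * 41^0.6524 = 40.46 m
Therefore the advance distance x = 40.46 m.


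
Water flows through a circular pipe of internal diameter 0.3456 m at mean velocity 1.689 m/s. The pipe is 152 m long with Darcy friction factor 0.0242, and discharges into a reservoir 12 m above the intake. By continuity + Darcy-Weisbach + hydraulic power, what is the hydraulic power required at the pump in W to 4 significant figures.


Approach: apply continuity + Darcy-Weisbach + hydraulic power, Q = A*v; hf = f*(L/D)*(v^2/(2g)); H = static + hf; P = rho*g*Q*H.
Step 1 — flow rate (continuity, Q = A*v):
  A = pi*(0.3456/2)^2 = 0.0938075 m^2
  Q = 0.0938075 * 1.689 = 0.158441 m^3/s
Step 2 — friction head loss (Darcy-Weisbach):
  hf = 0.0242 * (152/0.3456) * (1.689^2 / (2*9.81))
  hf = 1.54755 m
Step 3 — total head: H = 12 + 1.54755 = 13.5476 m
Step 4 — hydraulic power (P = rho*g*Q*H):
  P = 1000 * 9.81 * 0.158441 * 13.5476 = 21060 W
Therefore the hydraulic power required at the pump = 21060 W.


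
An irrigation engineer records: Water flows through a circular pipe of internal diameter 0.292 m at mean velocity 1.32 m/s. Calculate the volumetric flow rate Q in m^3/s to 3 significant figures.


Approach: apply the continuity equation for pipe flow, Q = A * v with A = pi*(D/2)^2.
A = pi*(0.292/2)^2 = 0.066966 m^2
Q = 0.066966 * 1.32 = 0.0884 m^3/s
Therefore the volumetric flow rate Q = 0.0884 m^3/s.


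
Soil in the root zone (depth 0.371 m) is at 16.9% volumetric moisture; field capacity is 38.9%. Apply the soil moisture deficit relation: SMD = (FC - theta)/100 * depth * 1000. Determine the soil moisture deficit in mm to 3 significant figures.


SMD = (38.9 - 16.9)/100 * 0.371 * 1000 = 81.6 mm
Therefore the soil moisture deficit = 81.6 mm.


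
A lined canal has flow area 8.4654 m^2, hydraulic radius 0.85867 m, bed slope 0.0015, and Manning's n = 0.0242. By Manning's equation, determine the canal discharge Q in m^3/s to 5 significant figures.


Approach: apply Manning's equation, Q = (1/n)*A*R^(2/3)*S^(1/2).
Q = (1/0.0242) * 8.4654 * 0.85867^(2/3) * 0.0015^(1/2) = 12.239 m^3/s
Therefore the canal discharge Q = 12.239 m^3/s.


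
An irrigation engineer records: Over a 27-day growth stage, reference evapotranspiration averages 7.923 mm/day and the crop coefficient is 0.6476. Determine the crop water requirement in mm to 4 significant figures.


Approach: apply the crop water requirement relation, CWR = ET0 * Kc * days.
CWR = 7.923 * 0.6476 * 27 = 138.5 mm
Therefore the crop water requirement = 138.5 mm.


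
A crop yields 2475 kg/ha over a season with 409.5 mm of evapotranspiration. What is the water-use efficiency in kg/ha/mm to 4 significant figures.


Approach: apply the water-use efficiency ratio, WUE = yield/ET.
WUE = 2475 / 409.5 = 6.044 kg/ha/mm
Therefore the water-use efficiency = 6.044 kg/ha/mm.


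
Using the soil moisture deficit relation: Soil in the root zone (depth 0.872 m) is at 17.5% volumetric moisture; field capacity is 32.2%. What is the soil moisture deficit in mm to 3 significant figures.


Approach: apply the soil moisture deficit relation, SMD = (FC - theta)/100 * depth * 1000.
SMD = (32.2 - 17.5)/100 * 0.872 * 1000 = 128 mm
Therefore the soil moisture deficit = 128 mm.


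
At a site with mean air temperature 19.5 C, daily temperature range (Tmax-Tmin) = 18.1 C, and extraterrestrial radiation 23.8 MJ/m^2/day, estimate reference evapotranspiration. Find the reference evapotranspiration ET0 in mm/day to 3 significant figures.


Approach: apply the Hargreaves-Samani method, ET0 = 0.0023*(Tmean+17.8)*sqrt(Tmax-Tmin)*0.408*Ra.
ET0 = 0.0023*(19.5+17.8)*sqrt(18.1)*0.408*23.8 = 3.54 mm/day
Therefore the reference evapotranspiration ET0 = 3.54 mm/day.


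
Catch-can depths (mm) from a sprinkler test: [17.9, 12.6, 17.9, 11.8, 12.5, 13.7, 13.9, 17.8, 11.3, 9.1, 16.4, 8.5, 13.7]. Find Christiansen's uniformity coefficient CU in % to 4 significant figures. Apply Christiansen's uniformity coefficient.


Approach: apply Christiansen's uniformity coefficient, CU = (1 - mean_abs_deviation/mean)*100.
mean = 13.6231 mm
mean |d_i - mean| = 2.45207 mm
CU = (1 - 2.45207/13.6231)*100 = 82.00 %
Therefore Christiansen's uniformity coefficient CU = 82.00 %.


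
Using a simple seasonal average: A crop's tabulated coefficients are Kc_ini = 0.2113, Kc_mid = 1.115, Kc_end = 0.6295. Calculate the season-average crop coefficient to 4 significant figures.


Approach: apply a simple seasonal average, Kc_avg = (Kc_ini + Kc_mid + Kc_end)/3.
Kc_avg = (0.2113 + 1.115 + 0.6295)/3 = 0.6519
Therefore the season-average crop coefficient = 0.6519.


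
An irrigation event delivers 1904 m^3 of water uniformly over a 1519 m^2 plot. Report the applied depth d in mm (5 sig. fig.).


Approach: apply depth from volume over area, d = (V/A)*1000.
d = (1904 / 1519) * 1000 = 1253.5 mm
Therefore the applied depth d = 1253.5 mm.


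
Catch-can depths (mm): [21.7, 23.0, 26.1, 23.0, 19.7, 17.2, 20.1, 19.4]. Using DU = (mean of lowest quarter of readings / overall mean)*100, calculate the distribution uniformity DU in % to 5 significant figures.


sorted lowest 2 of 8: [17.2, 19.4] -> mean = 18.30000 mm
overall mean = 21.27500 mm
DU = (18.30000/21.27500)*100 = 86.016 %
Therefore the distribution uniformity DU = 86.016 %.


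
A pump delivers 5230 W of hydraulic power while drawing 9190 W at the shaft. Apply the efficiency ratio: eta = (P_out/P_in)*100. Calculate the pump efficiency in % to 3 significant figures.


eta = (5230 / 9190) * 100 = 56.9 %
Therefore the pump efficiency = 56.9 %.


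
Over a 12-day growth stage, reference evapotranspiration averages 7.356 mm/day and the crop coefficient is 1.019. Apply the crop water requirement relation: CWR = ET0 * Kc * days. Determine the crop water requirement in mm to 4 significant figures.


CWR = 7.356 * 1.019 * 12 = 89.95 mm
Therefore the crop water requirement = 89.95 mm.


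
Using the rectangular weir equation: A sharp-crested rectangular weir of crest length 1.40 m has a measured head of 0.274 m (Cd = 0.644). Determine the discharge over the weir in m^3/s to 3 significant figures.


Approach: apply the rectangular weir equation, Q = (2/3)*Cd*L*sqrt(2g)*H^1.5.
Q = (2/3)*0.644*1.40*sqrt(2*9.81)*0.274^1.5 = 0.382 m^3/s
Therefore the discharge over the weir = 0.382 m^3/s.


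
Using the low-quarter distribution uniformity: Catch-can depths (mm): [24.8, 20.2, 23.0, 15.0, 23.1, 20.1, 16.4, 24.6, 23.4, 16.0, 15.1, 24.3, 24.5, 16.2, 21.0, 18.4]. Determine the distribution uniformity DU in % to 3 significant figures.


Approach: apply the low-quarter distribution uniformity, DU = (mean of lowest quarter of readings / overall mean)*100.
sorted lowest 4 of 16: [15.0, 15.1, 16.0, 16.2] -> mean = 15.575 mm
overall mean = 20.381 mm
DU = (15.575/20.381)*100 = 76.4 %
Therefore the distribution uniformity DU = 76.4 %.


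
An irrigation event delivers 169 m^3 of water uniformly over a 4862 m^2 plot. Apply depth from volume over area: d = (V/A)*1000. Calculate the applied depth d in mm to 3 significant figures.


d = (169 / 4862) * 1000 = 34.8 mm
Therefore the applied depth d = 34.8 mm.


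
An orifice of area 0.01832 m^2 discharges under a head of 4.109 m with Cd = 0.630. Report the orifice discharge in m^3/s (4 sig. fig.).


Approach: apply the orifice equation, Q = Cd*A*sqrt(2*g*h).
Q = 0.630 * 0.01832 * sqrt(2*9.81*4.109) = 0.1036 m^3/s
Therefore the orifice discharge = 0.1036 m^3/s.


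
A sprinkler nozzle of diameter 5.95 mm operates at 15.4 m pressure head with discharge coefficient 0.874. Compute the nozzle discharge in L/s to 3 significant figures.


Approach: apply the orifice equation, Q = Cd*A*sqrt(2*g*h), A = pi*(d/2)^2.
A = pi*(5.95e-3/2)^2 = 2.7805e-05 m^2
Q = 0.874 * 2.7805e-05 * sqrt(2*9.81*15.4) * 1000 = 0.422 L/s
Therefore the nozzle discharge = 0.422 L/s.


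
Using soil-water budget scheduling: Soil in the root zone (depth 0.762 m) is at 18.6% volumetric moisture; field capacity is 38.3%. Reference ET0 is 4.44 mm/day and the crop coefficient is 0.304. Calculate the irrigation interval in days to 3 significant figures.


Approach: apply soil-water budget scheduling, SMD = (FC-theta)/100*depth*1000; ETc = ET0*Kc; interval = SMD/ETc.
Step 1 — soil moisture deficit:
  SMD = (38.3 - 18.6)/100 * 0.762 * 1000 = 150.11 mm
Step 2 — daily crop ET (ETc = ET0*Kc):
  ETc = 4.44 * 0.304 = 1.3498 mm/day
Step 3 — irrigation interval (SMD/ETc):
  interval = 150.11 / 1.3498 = 111 days
Therefore the irrigation interval = 111 days.


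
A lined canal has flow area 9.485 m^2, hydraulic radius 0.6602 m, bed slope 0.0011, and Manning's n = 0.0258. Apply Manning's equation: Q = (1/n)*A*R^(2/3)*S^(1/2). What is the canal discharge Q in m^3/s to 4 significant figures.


Q = (1/0.0258) * 9.485 * 0.6602^(2/3) * 0.0011^(1/2) = 9.245 m^3/s
Therefore the canal discharge Q = 9.245 m^3/s.


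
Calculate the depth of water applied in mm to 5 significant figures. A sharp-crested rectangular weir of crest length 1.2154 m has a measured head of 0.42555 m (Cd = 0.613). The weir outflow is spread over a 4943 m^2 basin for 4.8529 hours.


Approach: apply the rectangular weir equation with a volume-to-depth conversion, Q = (2/3)*Cd*L*sqrt(2g)*H^1.5; d = Q*t/A * 1000.
Step 1 — weir discharge:
  Q = (2/3)*0.613*1.2154*sqrt(2*9.81)*0.42555^1.5 = 0.6107505 m^3/s
Step 2 — volume: V = 0.6107505 * 4.8529*3600 = 10670.08 m^3
Step 3 — depth: d = V/A * 1000 = 10670.08/4943 * 1000 = 2158.6 mm
Therefore the depth of water applied = 2158.6 mm.


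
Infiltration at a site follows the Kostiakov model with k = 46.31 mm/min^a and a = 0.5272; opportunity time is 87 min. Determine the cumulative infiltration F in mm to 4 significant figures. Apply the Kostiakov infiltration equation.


Approach: apply the Kostiakov infiltration equation, F = k*t^a.
F = 46.31 * 87^0.5272 = 487.7 mm
Therefore the cumulative infiltration F = 487.7 mm.


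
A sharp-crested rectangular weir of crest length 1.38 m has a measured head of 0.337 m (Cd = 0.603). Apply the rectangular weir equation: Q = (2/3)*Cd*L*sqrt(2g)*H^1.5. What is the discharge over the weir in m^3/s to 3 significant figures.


Q = (2/3)*0.603*1.38*sqrt(2*9.81)*0.337^1.5 = 0.481 m^3/s
Therefore the discharge over the weir = 0.481 m^3/s.


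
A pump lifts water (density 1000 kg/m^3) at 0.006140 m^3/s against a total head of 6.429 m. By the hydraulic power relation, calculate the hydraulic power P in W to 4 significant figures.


Approach: apply the hydraulic power relation, P = rho*g*Q*H.
P = 1000 * 9.81 * 0.006140 * 6.429 = 387.2 W
Therefore the hydraulic power P = 387.2 W.


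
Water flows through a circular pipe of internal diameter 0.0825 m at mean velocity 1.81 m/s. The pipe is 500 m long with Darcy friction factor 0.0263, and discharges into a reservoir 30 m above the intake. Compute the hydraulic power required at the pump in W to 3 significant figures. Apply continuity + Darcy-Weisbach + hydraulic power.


Approach: apply continuity + Darcy-Weisbach + hydraulic power, Q = A*v; hf = f*(L/D)*(v^2/(2g)); H = static + hf; P = rho*g*Q*H.
Step 1 — flow rate (continuity, Q = A*v):
  A = pi*(0.0825/2)^2 = 0.0053456 m^2
  Q = 0.0053456 * 1.81 = 0.0096756 m^3/s
Step 2 — friction head loss (Darcy-Weisbach):
  hf = 0.0263 * (500/0.0825) * (1.81^2 / (2*9.81))
  hf = 26.615 m
Step 3 — total head: H = 30 + 26.615 = 56.615 m
Step 4 — hydraulic power (P = rho*g*Q*H):
  P = 1000 * 9.81 * 0.0096756 * 56.615 = 5370 W
Therefore the hydraulic power required at the pump = 5370 W.


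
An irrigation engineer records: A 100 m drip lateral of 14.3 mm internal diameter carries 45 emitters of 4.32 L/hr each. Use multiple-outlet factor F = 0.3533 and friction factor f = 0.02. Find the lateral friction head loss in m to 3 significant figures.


Approach: apply Darcy-Weisbach with the multiple-outlet F-factor, Q = n*q/(3600*1000) m^3/s; v = Q/A; hf = F*f*(L/D)*(v^2/(2g)).
Q = 45*4.32/(3600*1000) = 5.4000e-05 m^3/s
A = pi*(14.3e-3/2)^2 = 1.6061e-04 m^2, so v = Q/A = 0.33623 m/s
hf = 0.3533*0.02*(100/0.0143)*(0.33623^2/(2*9.81)) = 0.285 m
Therefore the lateral friction head loss = 0.285 m.


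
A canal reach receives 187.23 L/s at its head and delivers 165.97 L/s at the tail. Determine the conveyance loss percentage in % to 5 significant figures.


Approach: apply the conveyance loss ratio, loss% = ((Q_head - Q_tail)/Q_head)*100.
loss = ((187.23 - 165.97)/187.23)*100 = 11.355 %
Therefore the conveyance loss percentage = 11.355 %.


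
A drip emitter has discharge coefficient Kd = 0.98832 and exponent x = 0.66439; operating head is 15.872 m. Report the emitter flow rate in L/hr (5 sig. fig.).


Approach: apply the emitter characteristic equation, q = Kd * h^x.
q = 0.98832 * 15.872^0.66439 = 6.2028 L/hr
Therefore the emitter flow rate = 6.2028 L/hr.


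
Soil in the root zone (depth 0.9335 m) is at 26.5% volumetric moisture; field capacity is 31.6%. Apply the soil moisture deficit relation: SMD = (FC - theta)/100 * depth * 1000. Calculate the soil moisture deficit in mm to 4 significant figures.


SMD = (31.6 - 26.5)/100 * 0.9335 * 1000 = 47.61 mm
Therefore the soil moisture deficit = 47.61 mm.


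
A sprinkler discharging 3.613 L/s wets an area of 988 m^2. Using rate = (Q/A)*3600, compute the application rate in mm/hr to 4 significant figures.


rate = (3.613 / 988) * 3600 = 13.16 mm/hr
Therefore the application rate = 13.16 mm/hr.


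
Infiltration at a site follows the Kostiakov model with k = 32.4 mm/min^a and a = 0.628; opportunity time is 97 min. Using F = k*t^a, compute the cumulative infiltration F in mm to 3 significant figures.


F = 32.4 * 97^0.628 = 573 mm
Therefore the cumulative infiltration F = 573 mm.


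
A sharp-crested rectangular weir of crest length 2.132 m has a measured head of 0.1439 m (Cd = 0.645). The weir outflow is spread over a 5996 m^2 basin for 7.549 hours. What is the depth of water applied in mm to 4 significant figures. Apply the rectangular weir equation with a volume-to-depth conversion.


Approach: apply the rectangular weir equation with a volume-to-depth conversion, Q = (2/3)*Cd*L*sqrt(2g)*H^1.5; d = Q*t/A * 1000.
Step 1 — weir discharge:
  Q = (2/3)*0.645*2.132*sqrt(2*9.81)*0.1439^1.5 = 0.221665 m^3/s
Step 2 — volume: V = 0.221665 * 7.549*3600 = 6024.05 m^3
Step 3 — depth: d = V/A * 1000 = 6024.05/5996 * 1000 = 1005 mm
Therefore the depth of water applied = 1005 mm.


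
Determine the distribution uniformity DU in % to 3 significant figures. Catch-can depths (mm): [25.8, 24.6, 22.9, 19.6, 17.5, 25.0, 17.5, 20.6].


Approach: apply the low-quarter distribution uniformity, DU = (mean of lowest quarter of readings / overall mean)*100.
sorted lowest 2 of 8: [17.5, 17.5] -> mean = 17.500 mm
overall mean = 21.688 mm
DU = (17.500/21.688)*100 = 80.7 %
Therefore the distribution uniformity DU = 80.7 %.


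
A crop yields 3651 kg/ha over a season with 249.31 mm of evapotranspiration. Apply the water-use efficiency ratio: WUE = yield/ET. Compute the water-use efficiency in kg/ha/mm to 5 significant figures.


WUE = 3651 / 249.31 = 14.644 kg/ha/mm
Therefore the water-use efficiency = 14.644 kg/ha/mm.


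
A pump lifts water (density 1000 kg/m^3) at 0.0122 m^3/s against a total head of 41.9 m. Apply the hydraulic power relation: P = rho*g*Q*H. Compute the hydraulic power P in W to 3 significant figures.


P = 1000 * 9.81 * 0.0122 * 41.9 = 5010 W
Therefore the hydraulic power P = 5010 W.


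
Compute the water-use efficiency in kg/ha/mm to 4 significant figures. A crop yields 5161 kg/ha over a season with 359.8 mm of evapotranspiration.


Approach: apply the water-use efficiency ratio, WUE = yield/ET.
WUE = 5161 / 359.8 = 14.34 kg/ha/mm
Therefore the water-use efficiency = 14.34 kg/ha/mm.


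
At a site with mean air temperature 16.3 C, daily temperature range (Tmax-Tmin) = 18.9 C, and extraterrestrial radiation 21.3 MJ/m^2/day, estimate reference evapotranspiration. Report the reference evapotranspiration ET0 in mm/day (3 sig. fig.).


Approach: apply the Hargreaves-Samani method, ET0 = 0.0023*(Tmean+17.8)*sqrt(Tmax-Tmin)*0.408*Ra.
ET0 = 0.0023*(16.3+17.8)*sqrt(18.9)*0.408*21.3 = 2.96 mm/day
Therefore the reference evapotranspiration ET0 = 2.96 mm/day.


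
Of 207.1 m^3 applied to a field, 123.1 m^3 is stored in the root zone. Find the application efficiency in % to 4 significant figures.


Approach: apply the application efficiency ratio, Ea = (stored/applied)*100.
Ea = (123.1/207.1)*100 = 59.44 %
Therefore the application efficiency = 59.44 %.


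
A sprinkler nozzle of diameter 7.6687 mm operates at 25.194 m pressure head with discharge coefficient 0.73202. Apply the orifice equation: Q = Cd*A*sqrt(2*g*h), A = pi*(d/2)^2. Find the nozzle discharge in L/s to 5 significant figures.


A = pi*(7.6687e-3/2)^2 = 4.618845e-05 m^2
Q = 0.73202 * 4.618845e-05 * sqrt(2*9.81*25.194) * 1000 = 0.75172 L/s
Therefore the nozzle discharge = 0.75172 L/s.


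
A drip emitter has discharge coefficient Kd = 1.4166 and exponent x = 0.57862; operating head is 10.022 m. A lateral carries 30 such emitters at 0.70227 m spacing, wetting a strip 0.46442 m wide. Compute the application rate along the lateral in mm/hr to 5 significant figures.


Approach: apply the emitter equation with a lateral mass balance, q = Kd*h^x; Q = n*q; rate = Q/(n*spacing*width).
Step 1 — single emitter flow (q = Kd*h^x):
  q = 1.4166 * 10.022^0.57862 = 5.375507 L/hr
Step 2 — total lateral flow: Q = 30 * 5.375507 = 161.2652 L/hr
Step 3 — wetted area: A = 30 * 0.70227 * 0.46442 = 9.784447 m^2
Step 4 — application rate: Q/A = 161.2652/9.784447 = 16.482 mm/hr
Therefore the application rate along the lateral = 16.482 mm/hr.


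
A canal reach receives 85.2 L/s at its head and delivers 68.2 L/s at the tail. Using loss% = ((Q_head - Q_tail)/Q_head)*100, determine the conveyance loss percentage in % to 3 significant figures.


loss = ((85.2 - 68.2)/85.2)*100 = 20.0 %
Therefore the conveyance loss percentage = 20.0 %.


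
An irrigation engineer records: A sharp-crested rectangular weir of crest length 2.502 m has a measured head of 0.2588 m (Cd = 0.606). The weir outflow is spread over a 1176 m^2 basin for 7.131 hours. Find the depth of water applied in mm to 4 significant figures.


Approach: apply the rectangular weir equation with a volume-to-depth conversion, Q = (2/3)*Cd*L*sqrt(2g)*H^1.5; d = Q*t/A * 1000.
Step 1 — weir discharge:
  Q = (2/3)*0.606*2.502*sqrt(2*9.81)*0.2588^1.5 = 0.589474 m^3/s
Step 2 — volume: V = 0.589474 * 7.131*3600 = 15132.7 m^3
Step 3 — depth: d = V/A * 1000 = 15132.7/1176 * 1000 = 12870 mm
Therefore the depth of water applied = 12870 mm.


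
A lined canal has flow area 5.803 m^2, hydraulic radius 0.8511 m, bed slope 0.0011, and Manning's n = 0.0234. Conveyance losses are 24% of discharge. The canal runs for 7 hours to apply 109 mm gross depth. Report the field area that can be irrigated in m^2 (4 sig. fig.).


Approach: apply Manning's equation with a conveyance and depth budget, Q = (1/n)*A*R^(2/3)*S^(1/2); Q_field = Q*(1-loss); Area = Q_field*t/(d/1000).
Step 1 — canal discharge (Manning's equation):
  Q = (1/0.0234) * 5.803 * 0.8511^(2/3) * 0.0011^(1/2) = 7.38675 m^3/s
Step 2 — delivered flow: Q_field = 7.38675*(1 - 24/100) = 5.61393 m^3/s
Step 3 — volume delivered: V = 5.61393 * 7*3600 = 141471 m^3
Step 4 — area served: A = V / (depth/1000) = 141471 / 0.109 = 1298000 m^2
Therefore the field area that can be irrigated = 1298000 m^2.


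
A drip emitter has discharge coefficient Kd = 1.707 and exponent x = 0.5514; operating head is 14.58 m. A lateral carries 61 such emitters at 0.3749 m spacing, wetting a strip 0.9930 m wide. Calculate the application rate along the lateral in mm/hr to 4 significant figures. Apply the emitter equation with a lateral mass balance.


Approach: apply the emitter equation with a lateral mass balance, q = Kd*h^x; Q = n*q; rate = Q/(n*spacing*width).
Step 1 — single emitter flow (q = Kd*h^x):
  q = 1.707 * 14.58^0.5514 = 7.48048 L/hr
Step 2 — total lateral flow: Q = 61 * 7.48048 = 456.309 L/hr
Step 3 — wetted area: A = 61 * 0.3749 * 0.9930 = 22.7088 m^2
Step 4 — application rate: Q/A = 456.309/22.7088 = 20.09 mm/hr
Therefore the application rate along the lateral = 20.09 mm/hr.


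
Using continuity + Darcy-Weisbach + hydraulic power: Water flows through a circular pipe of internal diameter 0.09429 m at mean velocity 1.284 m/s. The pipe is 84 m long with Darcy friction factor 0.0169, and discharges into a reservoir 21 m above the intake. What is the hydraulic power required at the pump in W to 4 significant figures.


Approach: apply continuity + Darcy-Weisbach + hydraulic power, Q = A*v; hf = f*(L/D)*(v^2/(2g)); H = static + hf; P = rho*g*Q*H.
Step 1 — flow rate (continuity, Q = A*v):
  A = pi*(0.09429/2)^2 = 0.00698266 m^2
  Q = 0.00698266 * 1.284 = 0.00896574 m^3/s
Step 2 — friction head loss (Darcy-Weisbach):
  hf = 0.0169 * (84/0.09429) * (1.284^2 / (2*9.81))
  hf = 1.26512 m
Step 3 — total head: H = 21 + 1.26512 = 22.2651 m
Step 4 — hydraulic power (P = rho*g*Q*H):
  P = 1000 * 9.81 * 0.00896574 * 22.2651 = 1958 W
Therefore the hydraulic power required at the pump = 1958 W.


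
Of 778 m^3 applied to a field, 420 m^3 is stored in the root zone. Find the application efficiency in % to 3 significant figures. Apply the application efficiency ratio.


Approach: apply the application efficiency ratio, Ea = (stored/applied)*100.
Ea = (420/778)*100 = 54.0 %
Therefore the application efficiency = 54.0 %.


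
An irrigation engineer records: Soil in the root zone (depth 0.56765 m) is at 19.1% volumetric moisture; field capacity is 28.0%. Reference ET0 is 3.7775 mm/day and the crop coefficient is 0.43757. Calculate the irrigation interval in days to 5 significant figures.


Approach: apply soil-water budget scheduling, SMD = (FC-theta)/100*depth*1000; ETc = ET0*Kc; interval = SMD/ETc.
Step 1 — soil moisture deficit:
  SMD = (28.0 - 19.1)/100 * 0.56765 * 1000 = 50.52085 mm
Step 2 — daily crop ET (ETc = ET0*Kc):
  ETc = 3.7775 * 0.43757 = 1.652921 mm/day
Step 3 — irrigation interval (SMD/ETc):
  interval = 50.52085 / 1.652921 = 30.565 days
Therefore the irrigation interval = 30.565 days.


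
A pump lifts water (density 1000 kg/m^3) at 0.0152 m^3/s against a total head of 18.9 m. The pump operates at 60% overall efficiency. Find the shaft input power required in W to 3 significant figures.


Approach: apply hydraulic power then efficiency conversion, P = rho*g*Q*H; P_in = P/eta.
Step 1 — hydraulic power (P = rho*g*Q*H):
  P = 1000 * 9.81 * 0.0152 * 18.9 = 2818.2 W
Step 2 — input power: P_in = P/eta = 2818.2 / 0.6 = 4700 W
Therefore the shaft input power required = 4700 W.


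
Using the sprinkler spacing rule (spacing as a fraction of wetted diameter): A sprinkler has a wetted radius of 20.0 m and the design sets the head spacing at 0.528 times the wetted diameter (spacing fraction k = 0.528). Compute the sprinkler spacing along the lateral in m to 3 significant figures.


Approach: apply the sprinkler spacing rule (spacing as a fraction of wetted diameter), S = k*(2*R).
S = 0.528 * (2 * 20.0) = 21.1 m
Therefore the sprinkler spacing along the lateral = 21.1 m.


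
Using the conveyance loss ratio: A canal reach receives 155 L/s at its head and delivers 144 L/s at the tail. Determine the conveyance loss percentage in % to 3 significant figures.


Approach: apply the conveyance loss ratio, loss% = ((Q_head - Q_tail)/Q_head)*100.
loss = ((155 - 144)/155)*100 = 7.10 %
Therefore the conveyance loss percentage = 7.10 %.


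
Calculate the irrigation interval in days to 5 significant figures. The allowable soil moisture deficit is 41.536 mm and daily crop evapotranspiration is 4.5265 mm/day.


Approach: apply the irrigation interval relation, interval = SMD / ETc.
interval = 41.536 / 4.5265 = 9.1762 days
Therefore the irrigation interval = 9.1762 days.


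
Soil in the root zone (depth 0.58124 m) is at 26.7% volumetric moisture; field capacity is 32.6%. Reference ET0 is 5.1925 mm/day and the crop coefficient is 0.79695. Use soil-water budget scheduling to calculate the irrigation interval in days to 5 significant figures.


Approach: apply soil-water budget scheduling, SMD = (FC-theta)/100*depth*1000; ETc = ET0*Kc; interval = SMD/ETc.
Step 1 — soil moisture deficit:
  SMD = (32.6 - 26.7)/100 * 0.58124 * 1000 = 34.29316 mm
Step 2 — daily crop ET (ETc = ET0*Kc):
  ETc = 5.1925 * 0.79695 = 4.138163 mm/day
Step 3 — irrigation interval (SMD/ETc):
  interval = 34.29316 / 4.138163 = 8.2870 days
Therefore the irrigation interval = 8.2870 days.


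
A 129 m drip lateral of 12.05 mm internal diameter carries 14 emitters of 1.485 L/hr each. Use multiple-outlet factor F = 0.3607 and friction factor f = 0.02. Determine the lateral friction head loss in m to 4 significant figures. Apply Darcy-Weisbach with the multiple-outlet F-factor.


Approach: apply Darcy-Weisbach with the multiple-outlet F-factor, Q = n*q/(3600*1000) m^3/s; v = Q/A; hf = F*f*(L/D)*(v^2/(2g)).
Q = 14*1.485/(3600*1000) = 5.77500e-06 m^3/s
A = pi*(12.05e-3/2)^2 = 1.14042e-04 m^2, so v = Q/A = 0.0506393 m/s
hf = 0.3607*0.02*(129/0.01205)*(0.0506393^2/(2*9.81)) = 0.01009 m
Therefore the lateral friction head loss = 0.01009 m.


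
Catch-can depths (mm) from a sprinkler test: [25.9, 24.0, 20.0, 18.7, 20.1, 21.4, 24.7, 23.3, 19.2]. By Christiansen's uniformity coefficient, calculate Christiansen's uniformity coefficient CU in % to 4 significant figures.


Approach: apply Christiansen's uniformity coefficient, CU = (1 - mean_abs_deviation/mean)*100.
mean = 21.9222 mm
mean |d_i - mean| = 2.26914 mm
CU = (1 - 2.26914/21.9222)*100 = 89.65 %
Therefore Christiansen's uniformity coefficient CU = 89.65 %.


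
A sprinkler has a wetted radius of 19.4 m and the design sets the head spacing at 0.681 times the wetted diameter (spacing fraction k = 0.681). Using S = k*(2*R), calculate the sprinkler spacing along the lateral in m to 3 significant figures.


S = 0.681 * (2 * 19.4) = 26.4 m
Therefore the sprinkler spacing along the lateral = 26.4 m.


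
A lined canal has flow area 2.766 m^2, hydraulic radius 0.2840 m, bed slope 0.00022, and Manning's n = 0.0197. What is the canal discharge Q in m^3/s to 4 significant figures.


Approach: apply Manning's equation, Q = (1/n)*A*R^(2/3)*S^(1/2).
Q = (1/0.0197) * 2.766 * 0.2840^(2/3) * 0.00022^(1/2) = 0.8998 m^3/s
Therefore the canal discharge Q = 0.8998 m^3/s.


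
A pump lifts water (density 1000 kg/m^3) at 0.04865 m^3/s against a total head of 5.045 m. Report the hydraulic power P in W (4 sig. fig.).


Approach: apply the hydraulic power relation, P = rho*g*Q*H.
P = 1000 * 9.81 * 0.04865 * 5.045 = 2408 W
Therefore the hydraulic power P = 2408 W.


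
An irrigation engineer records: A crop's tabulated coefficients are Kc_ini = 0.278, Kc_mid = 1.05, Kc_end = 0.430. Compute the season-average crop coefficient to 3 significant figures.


Approach: apply a simple seasonal average, Kc_avg = (Kc_ini + Kc_mid + Kc_end)/3.
Kc_avg = (0.278 + 1.05 + 0.430)/3 = 0.586
Therefore the season-average crop coefficient = 0.586.


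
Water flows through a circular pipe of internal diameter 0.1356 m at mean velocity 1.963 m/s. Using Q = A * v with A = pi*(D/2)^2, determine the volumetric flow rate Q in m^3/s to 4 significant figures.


A = pi*(0.1356/2)^2 = 0.0144414 m^2
Q = 0.0144414 * 1.963 = 0.02835 m^3/s
Therefore the volumetric flow rate Q = 0.02835 m^3/s.


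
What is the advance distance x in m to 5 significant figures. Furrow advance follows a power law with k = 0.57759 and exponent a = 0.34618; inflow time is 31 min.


Approach: apply the power-law advance function, x = k*t^a.
x = 0.57759 * 31^0.34618 = 1.8963 m
Therefore the advance distance x = 1.8963 m.


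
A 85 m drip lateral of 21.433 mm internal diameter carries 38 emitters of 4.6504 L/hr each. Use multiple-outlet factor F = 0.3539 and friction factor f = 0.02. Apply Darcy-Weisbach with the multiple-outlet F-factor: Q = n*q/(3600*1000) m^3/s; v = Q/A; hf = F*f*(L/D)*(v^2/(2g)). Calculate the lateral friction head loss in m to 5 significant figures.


Q = 38*4.6504/(3600*1000) = 4.908756e-05 m^3/s
A = pi*(21.433e-3/2)^2 = 3.607911e-04 m^2, so v = Q/A = 0.1360553 m/s
hf = 0.3539*0.02*(85/0.021433)*(0.1360553^2/(2*9.81)) = 0.026484 m
Therefore the lateral friction head loss = 0.026484 m.


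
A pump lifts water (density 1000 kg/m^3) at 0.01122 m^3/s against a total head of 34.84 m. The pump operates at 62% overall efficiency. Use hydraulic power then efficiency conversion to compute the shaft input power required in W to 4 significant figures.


Approach: apply hydraulic power then efficiency conversion, P = rho*g*Q*H; P_in = P/eta.
Step 1 — hydraulic power (P = rho*g*Q*H):
  P = 1000 * 9.81 * 0.01122 * 34.84 = 3834.78 W
Step 2 — input power: P_in = P/eta = 3834.78 / 0.62 = 6185 W
Therefore the shaft input power required = 6185 W.


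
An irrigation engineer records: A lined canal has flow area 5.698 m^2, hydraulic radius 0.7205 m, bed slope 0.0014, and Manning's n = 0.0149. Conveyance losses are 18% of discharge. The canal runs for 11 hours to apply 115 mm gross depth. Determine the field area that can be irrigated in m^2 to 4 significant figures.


Approach: apply Manning's equation with a conveyance and depth budget, Q = (1/n)*A*R^(2/3)*S^(1/2); Q_field = Q*(1-loss); Area = Q_field*t/(d/1000).
Step 1 — canal discharge (Manning's equation):
  Q = (1/0.0149) * 5.698 * 0.7205^(2/3) * 0.0014^(1/2) = 11.4998 m^3/s
Step 2 — delivered flow: Q_field = 11.4998*(1 - 18/100) = 9.42982 m^3/s
Step 3 — volume delivered: V = 9.42982 * 11*3600 = 373421 m^3
Step 4 — area served: A = V / (depth/1000) = 373421 / 0.115 = 3247000 m^2
Therefore the field area that can be irrigated = 3247000 m^2.


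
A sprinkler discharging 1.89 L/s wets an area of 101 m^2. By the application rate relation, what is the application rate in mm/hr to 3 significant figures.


Approach: apply the application rate relation, rate = (Q/A)*3600.
rate = (1.89 / 101) * 3600 = 67.4 mm/hr
Therefore the application rate = 67.4 mm/hr.


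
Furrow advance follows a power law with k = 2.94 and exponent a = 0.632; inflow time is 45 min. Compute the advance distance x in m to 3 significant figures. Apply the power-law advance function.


Approach: apply the power-law advance function, x = k*t^a.
x = 2.94 * 45^0.632 = 32.6 m
Therefore the advance distance x = 32.6 m.


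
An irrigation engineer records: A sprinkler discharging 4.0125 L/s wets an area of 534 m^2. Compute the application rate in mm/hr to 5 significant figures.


Approach: apply the application rate relation, rate = (Q/A)*3600.
rate = (4.0125 / 534) * 3600 = 27.051 mm/hr
Therefore the application rate = 27.051 mm/hr.


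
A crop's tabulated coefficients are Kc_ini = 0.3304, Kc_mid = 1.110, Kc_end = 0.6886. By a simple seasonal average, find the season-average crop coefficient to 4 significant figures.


Approach: apply a simple seasonal average, Kc_avg = (Kc_ini + Kc_mid + Kc_end)/3.
Kc_avg = (0.3304 + 1.110 + 0.6886)/3 = 0.7097
Therefore the season-average crop coefficient = 0.7097.


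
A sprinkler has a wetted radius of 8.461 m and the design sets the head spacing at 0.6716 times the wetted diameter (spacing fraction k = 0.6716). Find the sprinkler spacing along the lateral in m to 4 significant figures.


Approach: apply the sprinkler spacing rule (spacing as a fraction of wetted diameter), S = k*(2*R).
S = 0.6716 * (2 * 8.461) = 11.36 m
Therefore the sprinkler spacing along the lateral = 11.36 m.
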